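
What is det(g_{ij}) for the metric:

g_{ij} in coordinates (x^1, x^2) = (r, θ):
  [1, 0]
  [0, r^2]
For a 2×2 metric: det(g) = g_{11}·g_{22} - g_{12}·g_{21}
= (1)·(r^2) - (0)·(0)
= r^2 - 0
det(g) = r^2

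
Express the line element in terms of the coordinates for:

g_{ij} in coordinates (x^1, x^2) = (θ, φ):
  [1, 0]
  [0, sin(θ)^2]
ds^2 = g_{ij} dx^i dx^j; only the non-zero components contribute.
ds^2 = dθ^2 + sin(θ)^2 dφ^2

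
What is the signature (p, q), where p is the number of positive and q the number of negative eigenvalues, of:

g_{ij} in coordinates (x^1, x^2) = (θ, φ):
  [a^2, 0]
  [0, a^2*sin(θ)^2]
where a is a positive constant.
The metric is diagonal, so its eigenvalues are the diagonal entries: a^2, a^2*sin(θ)^2 (at a generic point, where coordinate-dependent entries are positive).
2 positive, 0 negative.
(2, 0) - Riemannian (positive definite)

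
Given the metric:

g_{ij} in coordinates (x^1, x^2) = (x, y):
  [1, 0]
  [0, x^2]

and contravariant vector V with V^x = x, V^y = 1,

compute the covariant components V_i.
V_i = g_{ij} V^j:
V_x = (1)(x) + (0)(1) = x
V_y = (0)(x) + (x^2)(1) = x^2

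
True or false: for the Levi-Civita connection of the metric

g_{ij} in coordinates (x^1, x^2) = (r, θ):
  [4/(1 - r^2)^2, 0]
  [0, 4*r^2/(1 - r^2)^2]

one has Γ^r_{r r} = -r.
Γ^r_{r r} = (1/2) g^{rr} (∂_r g_{rr} + ∂_r g_{rr} - ∂_r g_{rr}) = (1/2)((1 - r^2)^2/4)((16*r/(1 - r^2)^3) + (16*r/(1 - r^2)^3) - (16*r/(1 - r^2)^3)) = 2*r/(1 - r^2)
This differs from the proposed value -r.
False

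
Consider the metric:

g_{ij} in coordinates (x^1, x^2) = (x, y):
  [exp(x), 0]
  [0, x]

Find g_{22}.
With x^1 = x, x^2 = y, g_{22} = g_{yy} is the row-2, column-2 entry of the matrix.
g_{22} = x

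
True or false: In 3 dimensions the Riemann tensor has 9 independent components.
n^2(n^2-1)/12 = 9·8/12 = 6 independent components for n = 3.
False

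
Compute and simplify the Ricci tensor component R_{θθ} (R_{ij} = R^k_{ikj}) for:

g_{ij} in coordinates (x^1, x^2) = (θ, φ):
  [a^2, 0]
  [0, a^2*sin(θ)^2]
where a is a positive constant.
Non-zero Christoffel symbols (Γ^k_{ij} = Γ^k_{ji}):
Γ^θ_{φ φ} = -sin(2*θ)/2
Γ^φ_{θ φ} = 1/tan(θ)
R^θ_{θ θ θ} = 0 (a repeated index in an antisymmetric pair)
R^φ_{θ φ θ} = ∂_φ Γ^φ_{θ θ} - ∂_θ Γ^φ_{θ φ} + Γ^φ_{φ m} Γ^m_{θ θ} - Γ^φ_{θ m} Γ^m_{θ φ}
  = (0) - (-1/sin(θ)^2) + (0) - (1/tan(θ)^2) = 1
R_{θθ} = R^θ_{θ θ θ} + R^φ_{θ φ θ} = (0) + (1) = 1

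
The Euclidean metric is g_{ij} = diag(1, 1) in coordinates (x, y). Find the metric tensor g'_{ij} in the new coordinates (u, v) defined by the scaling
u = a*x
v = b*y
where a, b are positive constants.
Invert the transformation: x = u/a, y = v/b
g'_{ij} = (∂x^k/∂x'^i)(∂x^l/∂x'^j) g_{kl}; with g_{kl} = δ_{kl} this is Σ_k (∂x^k/∂x'^i)(∂x^k/∂x'^j).
Jacobian: ∂x/∂u = 1/a, ∂x/∂v = 0, ∂y/∂u = 0, ∂y/∂v = 1/b
g'_{uu} = (1/a)(1/a) + (0)(0) = 1/a^2
g'_{uv} = (1/a)(0) + (0)(1/b) = 0
g'_{vv} = (0)(0) + (1/b)(1/b) = 1/b^2
g'_{ij} = diag(1/a^2, 1/b^2)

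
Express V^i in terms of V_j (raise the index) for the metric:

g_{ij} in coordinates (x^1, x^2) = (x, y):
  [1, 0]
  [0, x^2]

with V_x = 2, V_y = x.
Inverse metric (diagonal): g^{xx} = 1, g^{yy} = 1/x^2
V^i = g^{ij} V_j:
V^x = (1)(2) + (0)(x) = 2
V^y = (0)(2) + (1/x^2)(x) = 1/x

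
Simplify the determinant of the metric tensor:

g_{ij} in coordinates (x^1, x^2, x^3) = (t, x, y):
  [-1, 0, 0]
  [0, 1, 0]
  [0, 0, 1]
Diagonal metric: det(g) = g_{11}·g_{22}·g_{33}
= (-1)·(1)·(1)
det(g) = -1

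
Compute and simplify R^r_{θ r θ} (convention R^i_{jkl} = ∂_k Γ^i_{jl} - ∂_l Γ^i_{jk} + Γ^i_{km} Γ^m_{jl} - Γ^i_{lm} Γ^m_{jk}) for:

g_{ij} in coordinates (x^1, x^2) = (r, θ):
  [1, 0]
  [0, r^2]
Non-zero Christoffel symbols (Γ^k_{ij} = Γ^k_{ji}):
Γ^r_{θ θ} = -r
Γ^θ_{r θ} = 1/r
R^r_{θ r θ} = ∂_r Γ^r_{θ θ} - ∂_θ Γ^r_{θ r} + Γ^r_{r m} Γ^m_{θ θ} - Γ^r_{θ m} Γ^m_{θ r}
  = (-1) - (0) + (0) - (-1) = 0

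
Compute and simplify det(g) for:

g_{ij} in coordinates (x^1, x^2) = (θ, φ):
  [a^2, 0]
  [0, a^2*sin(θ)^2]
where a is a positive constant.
For a 2×2 metric: det(g) = g_{11}·g_{22} - g_{12}·g_{21}
= (a^2)·(a^2*sin(θ)^2) - (0)·(0)
= a^4*sin(θ)^2 - 0
det(g) = a^4*sin(θ)^2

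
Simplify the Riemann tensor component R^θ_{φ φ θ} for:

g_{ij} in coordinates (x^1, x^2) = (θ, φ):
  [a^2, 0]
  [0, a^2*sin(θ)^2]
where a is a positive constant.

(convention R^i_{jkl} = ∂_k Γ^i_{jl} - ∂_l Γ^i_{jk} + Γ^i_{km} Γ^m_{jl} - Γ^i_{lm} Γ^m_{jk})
Non-zero Christoffel symbols (Γ^k_{ij} = Γ^k_{ji}):
Γ^θ_{φ φ} = -sin(2*θ)/2
Γ^φ_{θ φ} = 1/tan(θ)
R^θ_{φ φ θ} = ∂_φ Γ^θ_{φ θ} - ∂_θ Γ^θ_{φ φ} + Γ^θ_{φ m} Γ^m_{φ θ} - Γ^θ_{θ m} Γ^m_{φ φ}
  = (0) - (-cos(2*θ)) + (-cos(θ)^2) - (0) = -sin(θ)^2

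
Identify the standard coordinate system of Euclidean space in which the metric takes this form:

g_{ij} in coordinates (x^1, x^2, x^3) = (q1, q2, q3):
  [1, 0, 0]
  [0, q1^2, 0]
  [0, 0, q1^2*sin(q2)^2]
The line element ds^2 = dq1^2 + q1^2 dq2^2 + q1^2 sin(q2)^2 dq3^2 is dr^2 + r^2 dθ^2 + r^2 sin(θ)^2 dφ^2 with q1 = r, q2 = θ, q3 = φ.
spherical coordinates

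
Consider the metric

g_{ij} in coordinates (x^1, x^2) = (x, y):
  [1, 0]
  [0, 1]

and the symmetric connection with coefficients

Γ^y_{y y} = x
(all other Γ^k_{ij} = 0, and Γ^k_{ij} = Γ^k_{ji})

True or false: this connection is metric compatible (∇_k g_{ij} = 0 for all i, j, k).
Using ∇_k g_{ij} = ∂_k g_{ij} - Γ^m_{ki} g_{mj} - Γ^m_{kj} g_{im}:
∇_y g_{yy} = (0) - (x) - (x) = -2*x ≠ 0
So the connection is not metric compatible (it is not the Levi-Civita connection).
False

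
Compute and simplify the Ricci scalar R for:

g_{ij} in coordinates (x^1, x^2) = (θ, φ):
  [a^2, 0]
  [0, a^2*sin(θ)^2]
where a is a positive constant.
Non-zero Christoffel symbols (Γ^k_{ij} = Γ^k_{ji}):
Γ^θ_{φ φ} = -sin(2*θ)/2
Γ^φ_{θ φ} = 1/tan(θ)
Ricci tensor (R_{ij} = R^k_{ikj}): R_{θθ} = 1, R_{θφ} = 0, R_{φφ} = sin(θ)^2
Inverse metric: g^{θθ} = 1/a^2, g^{φφ} = 1/(a^2*sin(θ)^2)
R = g^{ij} R_{ij} = (1/a^2)(1) + (1/(a^2*sin(θ)^2))(sin(θ)^2) = 2/a^2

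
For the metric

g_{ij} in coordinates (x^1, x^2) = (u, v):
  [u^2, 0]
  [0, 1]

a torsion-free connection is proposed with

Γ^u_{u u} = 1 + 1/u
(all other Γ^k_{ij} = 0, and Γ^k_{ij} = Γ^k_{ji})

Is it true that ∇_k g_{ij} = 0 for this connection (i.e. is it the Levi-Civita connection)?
Using ∇_k g_{ij} = ∂_k g_{ij} - Γ^m_{ki} g_{mj} - Γ^m_{kj} g_{im}:
∇_u g_{uu} = (2*u) - (u^2 + u) - (u^2 + u) = -2*u^2 ≠ 0
So the connection is not metric compatible (it is not the Levi-Civita connection).
No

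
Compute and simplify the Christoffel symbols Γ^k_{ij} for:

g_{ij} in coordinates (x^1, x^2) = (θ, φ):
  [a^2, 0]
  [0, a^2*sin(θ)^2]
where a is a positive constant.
Using Γ^k_{ij} = (1/2) g^{km} (∂_i g_{mj} + ∂_j g_{mi} - ∂_m g_{ij}); the metric is diagonal, so only the m = k term contributes.
Non-zero symbols (using the symmetry Γ^k_{ij} = Γ^k_{ji}):
Γ^θ_{φ φ} = (1/2) g^{θθ} (∂_φ g_{θφ} + ∂_φ g_{θφ} - ∂_θ g_{φφ}) = (1/2)(1/a^2)((0) + (0) - (a^2*sin(2*θ))) = -sin(2*θ)/2
Γ^φ_{θ φ} = (1/2) g^{φφ} (∂_θ g_{φφ} + ∂_φ g_{φθ} - ∂_φ g_{θφ}) = (1/2)(1/(a^2*sin(θ)^2))((a^2*sin(2*θ)) + (0) - (0)) = 1/tan(θ)
All other Christoffel symbols are zero.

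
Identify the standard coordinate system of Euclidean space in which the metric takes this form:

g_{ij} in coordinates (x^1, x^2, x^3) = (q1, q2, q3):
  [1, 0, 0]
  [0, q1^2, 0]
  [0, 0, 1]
The line element ds^2 = dq1^2 + q1^2 dq2^2 + dq3^2 is dr^2 + r^2 dθ^2 + dz^2 with q1 = r, q2 = θ, q3 = z.
cylindrical coordinates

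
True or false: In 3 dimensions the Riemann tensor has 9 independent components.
n^2(n^2-1)/12 = 9·8/12 = 6 independent components for n = 3.
False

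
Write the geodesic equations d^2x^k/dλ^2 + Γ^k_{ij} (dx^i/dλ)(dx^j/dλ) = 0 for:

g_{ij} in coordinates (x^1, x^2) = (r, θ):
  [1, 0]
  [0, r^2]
Geodesic equation: d^2x^k/dλ^2 + Γ^k_{ij} (dx^i/dλ)(dx^j/dλ) = 0.
Non-zero Christoffel symbols:
Γ^r_{θ θ} = -r
Γ^θ_{r θ} = 1/r
Substituting (the symmetric pair Γ^k_{ij}, Γ^k_{ji} combines into a factor 2):
d^2r/dλ^2 - r (dθ/dλ)^2 = 0
d^2θ/dλ^2 + (2/r) (dr/dλ)(dθ/dλ) = 0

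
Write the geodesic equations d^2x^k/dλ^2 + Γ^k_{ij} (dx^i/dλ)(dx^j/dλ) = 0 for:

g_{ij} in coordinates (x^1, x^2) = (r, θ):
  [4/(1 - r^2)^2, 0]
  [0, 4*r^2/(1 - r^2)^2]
Geodesic equation: d^2x^k/dλ^2 + Γ^k_{ij} (dx^i/dλ)(dx^j/dλ) = 0.
Non-zero Christoffel symbols:
Γ^r_{r r} = 2*r/(1 - r^2)
Γ^r_{θ θ} = (r^3 + r)/(r^2 - 1)
Γ^θ_{r θ} = (-r^2 - 1)/(r^3 - r)
Substituting (the symmetric pair Γ^k_{ij}, Γ^k_{ji} combines into a factor 2):
d^2r/dλ^2 + (2*r/(1 - r^2)) (dr/dλ)^2 + ((r^3 + r)/(r^2 - 1)) (dθ/dλ)^2 = 0
d^2θ/dλ^2 + ((-2*r^2 - 2)/(r^3 - r)) (dr/dλ)(dθ/dλ) = 0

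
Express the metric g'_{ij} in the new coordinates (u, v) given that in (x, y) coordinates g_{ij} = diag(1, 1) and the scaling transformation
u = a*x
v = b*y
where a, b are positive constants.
Invert the transformation: x = u/a, y = v/b
g'_{ij} = (∂x^k/∂x'^i)(∂x^l/∂x'^j) g_{kl}; with g_{kl} = δ_{kl} this is Σ_k (∂x^k/∂x'^i)(∂x^k/∂x'^j).
Jacobian: ∂x/∂u = 1/a, ∂x/∂v = 0, ∂y/∂u = 0, ∂y/∂v = 1/b
g'_{uu} = (1/a)(1/a) + (0)(0) = 1/a^2
g'_{uv} = (1/a)(0) + (0)(1/b) = 0
g'_{vv} = (0)(0) + (1/b)(1/b) = 1/b^2
g'_{ij} = diag(1/a^2, 1/b^2)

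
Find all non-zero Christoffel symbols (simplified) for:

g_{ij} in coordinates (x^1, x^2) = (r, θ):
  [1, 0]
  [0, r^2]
Using Γ^k_{ij} = (1/2) g^{km} (∂_i g_{mj} + ∂_j g_{mi} - ∂_m g_{ij}); the metric is diagonal, so only the m = k term contributes.
Non-zero symbols (using the symmetry Γ^k_{ij} = Γ^k_{ji}):
Γ^r_{θ θ} = (1/2) g^{rr} (∂_θ g_{rθ} + ∂_θ g_{rθ} - ∂_r g_{θθ}) = (1/2)(1)((0) + (0) - (2*r)) = -r
Γ^θ_{r θ} = (1/2) g^{θθ} (∂_r g_{θθ} + ∂_θ g_{θr} - ∂_θ g_{rθ}) = (1/2)(1/r^2)((2*r) + (0) - (0)) = 1/r
All other Christoffel symbols are zero.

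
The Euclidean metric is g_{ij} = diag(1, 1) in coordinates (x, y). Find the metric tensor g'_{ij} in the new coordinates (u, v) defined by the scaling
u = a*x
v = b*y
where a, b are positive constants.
Invert the transformation: x = u/a, y = v/b
g'_{ij} = (∂x^k/∂x'^i)(∂x^l/∂x'^j) g_{kl}; with g_{kl} = δ_{kl} this is Σ_k (∂x^k/∂x'^i)(∂x^k/∂x'^j).
Jacobian: ∂x/∂u = 1/a, ∂x/∂v = 0, ∂y/∂u = 0, ∂y/∂v = 1/b
g'_{uu} = (1/a)(1/a) + (0)(0) = 1/a^2
g'_{uv} = (1/a)(0) + (0)(1/b) = 0
g'_{vv} = (0)(0) + (1/b)(1/b) = 1/b^2
g'_{ij} = diag(1/a^2, 1/b^2)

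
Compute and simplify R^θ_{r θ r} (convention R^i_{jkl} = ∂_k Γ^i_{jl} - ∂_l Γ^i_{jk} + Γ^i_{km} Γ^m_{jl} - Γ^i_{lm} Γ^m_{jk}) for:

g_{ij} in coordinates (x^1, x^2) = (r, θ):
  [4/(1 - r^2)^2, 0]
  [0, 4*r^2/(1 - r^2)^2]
Non-zero Christoffel symbols (Γ^k_{ij} = Γ^k_{ji}):
Γ^r_{r r} = 2*r/(1 - r^2)
Γ^r_{θ θ} = (r^3 + r)/(r^2 - 1)
Γ^θ_{r θ} = (-r^2 - 1)/(r^3 - r)
R^θ_{r θ r} = ∂_θ Γ^θ_{r r} - ∂_r Γ^θ_{r θ} + Γ^θ_{θ m} Γ^m_{r r} - Γ^θ_{r m} Γ^m_{r θ}
  = (0) - ((r^4 + 4*r^2 - 1)/(r^3 - r)^2) + (2*(r^2 + 1)/(r^2 - 1)^2) - ((r^2 + 1)^2/(r^3 - r)^2) = -4/(r^2 - 1)^2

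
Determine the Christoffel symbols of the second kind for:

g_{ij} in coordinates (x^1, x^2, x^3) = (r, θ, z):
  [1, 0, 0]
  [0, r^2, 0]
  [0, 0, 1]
Using Γ^k_{ij} = (1/2) g^{km} (∂_i g_{mj} + ∂_j g_{mi} - ∂_m g_{ij}); the metric is diagonal, so only the m = k term contributes.
Non-zero symbols (using the symmetry Γ^k_{ij} = Γ^k_{ji}):
Γ^r_{θ θ} = (1/2) g^{rr} (∂_θ g_{rθ} + ∂_θ g_{rθ} - ∂_r g_{θθ}) = (1/2)(1)((0) + (0) - (2*r)) = -r
Γ^θ_{r θ} = (1/2) g^{θθ} (∂_r g_{θθ} + ∂_θ g_{θr} - ∂_θ g_{rθ}) = (1/2)(1/r^2)((2*r) + (0) - (0)) = 1/r
All other Christoffel symbols are zero.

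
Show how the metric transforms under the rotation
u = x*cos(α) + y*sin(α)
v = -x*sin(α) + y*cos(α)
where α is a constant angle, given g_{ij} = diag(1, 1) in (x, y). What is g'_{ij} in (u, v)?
Invert the transformation: x = u*cos(α) - v*sin(α), y = u*sin(α) + v*cos(α)
g'_{ij} = (∂x^k/∂x'^i)(∂x^l/∂x'^j) g_{kl}; with g_{kl} = δ_{kl} this is Σ_k (∂x^k/∂x'^i)(∂x^k/∂x'^j).
Jacobian: ∂x/∂u = cos(α), ∂x/∂v = -sin(α), ∂y/∂u = sin(α), ∂y/∂v = cos(α)
g'_{uu} = (cos(α))(cos(α)) + (sin(α))(sin(α)) = 1
g'_{uv} = (cos(α))(-sin(α)) + (sin(α))(cos(α)) = 0
g'_{vv} = (-sin(α))(-sin(α)) + (cos(α))(cos(α)) = 1
g'_{ij} = diag(1, 1)
The Euclidean metric is invariant under rotations.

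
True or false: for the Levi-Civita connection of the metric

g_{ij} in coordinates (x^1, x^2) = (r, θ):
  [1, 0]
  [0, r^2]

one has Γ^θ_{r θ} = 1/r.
Γ^θ_{r θ} = (1/2) g^{θθ} (∂_r g_{θθ} + ∂_θ g_{θr} - ∂_θ g_{rθ}) = (1/2)(1/r^2)((2*r) + (0) - (0)) = 1/r
This equals the proposed value 1/r.
True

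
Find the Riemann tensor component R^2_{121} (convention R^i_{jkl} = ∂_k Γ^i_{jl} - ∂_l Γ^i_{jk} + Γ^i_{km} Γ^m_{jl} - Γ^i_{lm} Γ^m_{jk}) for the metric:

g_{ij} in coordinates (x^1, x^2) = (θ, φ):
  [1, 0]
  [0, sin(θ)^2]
Non-zero Christoffel symbols (Γ^k_{ij} = Γ^k_{ji}):
Γ^θ_{φ φ} = -sin(2*θ)/2
Γ^φ_{θ φ} = 1/tan(θ)
R^φ_{θ φ θ} = ∂_φ Γ^φ_{θ θ} - ∂_θ Γ^φ_{θ φ} + Γ^φ_{φ m} Γ^m_{θ θ} - Γ^φ_{θ m} Γ^m_{θ φ}
  = (0) - (-1/sin(θ)^2) + (0) - (1/tan(θ)^2) = 1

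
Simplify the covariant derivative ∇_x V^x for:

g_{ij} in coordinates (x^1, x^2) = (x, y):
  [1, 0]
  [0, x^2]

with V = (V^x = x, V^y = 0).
Non-zero Christoffel symbols:
Γ^x_{y y} = -x
Γ^y_{x y} = 1/x
∇_x V^x = ∂_x V^x + Γ^x_{x j} V^j
  = (1) + (0)(x) + (0)(0)
  = 1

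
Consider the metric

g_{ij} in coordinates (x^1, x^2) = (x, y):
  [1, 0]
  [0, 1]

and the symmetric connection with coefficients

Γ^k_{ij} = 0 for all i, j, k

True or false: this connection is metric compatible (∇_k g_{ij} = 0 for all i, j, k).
Using ∇_k g_{ij} = ∂_k g_{ij} - Γ^m_{ki} g_{mj} - Γ^m_{kj} g_{im}:
e.g. ∇_x g_{xy} = (0) - (0) - (0) = 0
Every component ∇_k g_{ij} vanishes: the connection is metric compatible.
True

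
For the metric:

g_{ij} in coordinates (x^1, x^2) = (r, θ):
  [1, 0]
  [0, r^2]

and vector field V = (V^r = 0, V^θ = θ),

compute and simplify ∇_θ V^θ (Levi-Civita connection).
Non-zero Christoffel symbols:
Γ^r_{θ θ} = -r
Γ^θ_{r θ} = 1/r
∇_θ V^θ = ∂_θ V^θ + Γ^θ_{θ j} V^j
  = (1) + (1/r)(0) + (0)(θ)
  = 1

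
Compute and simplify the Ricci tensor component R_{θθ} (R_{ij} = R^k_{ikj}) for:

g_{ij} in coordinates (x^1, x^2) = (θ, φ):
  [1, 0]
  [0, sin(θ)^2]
Non-zero Christoffel symbols (Γ^k_{ij} = Γ^k_{ji}):
Γ^θ_{φ φ} = -sin(2*θ)/2
Γ^φ_{θ φ} = 1/tan(θ)
R^θ_{θ θ θ} = 0 (a repeated index in an antisymmetric pair)
R^φ_{θ φ θ} = ∂_φ Γ^φ_{θ θ} - ∂_θ Γ^φ_{θ φ} + Γ^φ_{φ m} Γ^m_{θ θ} - Γ^φ_{θ m} Γ^m_{θ φ}
  = (0) - (-1/sin(θ)^2) + (0) - (1/tan(θ)^2) = 1
R_{θθ} = R^θ_{θ θ θ} + R^φ_{θ φ θ} = (0) + (1) = 1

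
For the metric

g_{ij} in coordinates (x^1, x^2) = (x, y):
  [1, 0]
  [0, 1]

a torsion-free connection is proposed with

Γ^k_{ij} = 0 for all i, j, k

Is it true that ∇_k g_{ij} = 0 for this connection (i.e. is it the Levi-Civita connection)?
Using ∇_k g_{ij} = ∂_k g_{ij} - Γ^m_{ki} g_{mj} - Γ^m_{kj} g_{im}:
e.g. ∇_y g_{yy} = (0) - (0) - (0) = 0
Every component ∇_k g_{ij} vanishes: the connection is metric compatible.
Yes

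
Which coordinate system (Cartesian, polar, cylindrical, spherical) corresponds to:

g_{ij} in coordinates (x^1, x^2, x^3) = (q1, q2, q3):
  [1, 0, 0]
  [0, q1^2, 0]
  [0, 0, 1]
The line element ds^2 = dq1^2 + q1^2 dq2^2 + dq3^2 is dr^2 + r^2 dθ^2 + dz^2 with q1 = r, q2 = θ, q3 = z.
cylindrical coordinates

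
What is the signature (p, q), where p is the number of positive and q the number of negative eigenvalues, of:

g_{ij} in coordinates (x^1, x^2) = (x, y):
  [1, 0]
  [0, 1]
The metric is diagonal, so its eigenvalues are the diagonal entries: 1, 1 (at a generic point, where coordinate-dependent entries are positive).
2 positive, 0 negative.
(2, 0) - Riemannian (positive definite)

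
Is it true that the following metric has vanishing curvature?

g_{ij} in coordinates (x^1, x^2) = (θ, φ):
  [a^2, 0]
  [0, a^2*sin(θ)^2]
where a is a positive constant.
Non-zero Christoffel symbols:
Γ^θ_{φ φ} = -sin(2*θ)/2
Γ^φ_{θ φ} = 1/tan(θ)
Ricci tensor: R_{θθ} = 1, R_{θφ} = 0, R_{φφ} = sin(θ)^2
The Ricci tensor is non-zero, so the Riemann tensor is non-zero: not flat.
No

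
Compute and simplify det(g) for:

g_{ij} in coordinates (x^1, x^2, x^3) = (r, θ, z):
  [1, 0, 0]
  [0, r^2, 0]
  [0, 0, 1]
Diagonal metric: det(g) = g_{11}·g_{22}·g_{33}
= (1)·(r^2)·(1)
det(g) = r^2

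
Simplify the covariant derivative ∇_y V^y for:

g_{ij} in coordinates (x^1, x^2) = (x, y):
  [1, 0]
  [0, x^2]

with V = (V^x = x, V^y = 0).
Non-zero Christoffel symbols:
Γ^x_{y y} = -x
Γ^y_{x y} = 1/x
∇_y V^y = ∂_y V^y + Γ^y_{y j} V^j
  = (0) + (1/x)(x) + (0)(0)
  = 1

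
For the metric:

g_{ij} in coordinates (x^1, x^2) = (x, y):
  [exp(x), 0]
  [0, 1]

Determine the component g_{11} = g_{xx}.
With x^1 = x, x^2 = y, g_{11} = g_{xx} is the row-1, column-1 entry of the matrix.
g_{11} = exp(x)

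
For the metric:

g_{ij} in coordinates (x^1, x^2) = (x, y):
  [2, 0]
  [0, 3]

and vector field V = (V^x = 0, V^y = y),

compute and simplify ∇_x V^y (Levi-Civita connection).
All Christoffel symbols are zero.
∇_x V^y = ∂_x V^y + Γ^y_{x j} V^j
  = (0) + (0)(0) + (0)(y)
  = 0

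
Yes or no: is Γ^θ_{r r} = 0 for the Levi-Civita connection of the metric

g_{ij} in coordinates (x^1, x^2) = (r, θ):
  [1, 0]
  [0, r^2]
Γ^θ_{r r} = (1/2) g^{θθ} (∂_r g_{θr} + ∂_r g_{θr} - ∂_θ g_{rr}) = (1/2)(1/r^2)((0) + (0) - (0)) = 0
This equals the proposed value 0.
Yes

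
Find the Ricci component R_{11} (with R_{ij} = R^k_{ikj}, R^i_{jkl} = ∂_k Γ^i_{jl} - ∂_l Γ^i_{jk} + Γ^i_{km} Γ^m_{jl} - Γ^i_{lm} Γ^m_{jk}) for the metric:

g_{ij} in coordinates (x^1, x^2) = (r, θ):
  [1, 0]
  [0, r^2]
Non-zero Christoffel symbols (Γ^k_{ij} = Γ^k_{ji}):
Γ^r_{θ θ} = -r
Γ^θ_{r θ} = 1/r
R^r_{r r r} = 0 (a repeated index in an antisymmetric pair)
R^θ_{r θ r} = ∂_θ Γ^θ_{r r} - ∂_r Γ^θ_{r θ} + Γ^θ_{θ m} Γ^m_{r r} - Γ^θ_{r m} Γ^m_{r θ}
  = (0) - (-1/r^2) + (0) - (1/r^2) = 0
R_{rr} = R^r_{r r r} + R^θ_{r θ r} = (0) + (0) = 0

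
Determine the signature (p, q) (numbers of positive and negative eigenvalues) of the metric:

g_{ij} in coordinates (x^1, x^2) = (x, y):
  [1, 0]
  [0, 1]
The metric is diagonal, so its eigenvalues are the diagonal entries: 1, 1 (at a generic point, where coordinate-dependent entries are positive).
2 positive, 0 negative.
(2, 0) - Riemannian (positive definite)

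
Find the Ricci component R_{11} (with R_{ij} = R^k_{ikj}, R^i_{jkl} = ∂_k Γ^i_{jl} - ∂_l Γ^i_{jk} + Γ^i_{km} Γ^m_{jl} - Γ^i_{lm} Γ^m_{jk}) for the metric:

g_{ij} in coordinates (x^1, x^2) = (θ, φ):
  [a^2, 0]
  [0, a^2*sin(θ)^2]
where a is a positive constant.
Non-zero Christoffel symbols (Γ^k_{ij} = Γ^k_{ji}):
Γ^θ_{φ φ} = -sin(2*θ)/2
Γ^φ_{θ φ} = 1/tan(θ)
R^θ_{θ θ θ} = 0 (a repeated index in an antisymmetric pair)
R^φ_{θ φ θ} = ∂_φ Γ^φ_{θ θ} - ∂_θ Γ^φ_{θ φ} + Γ^φ_{φ m} Γ^m_{θ θ} - Γ^φ_{θ m} Γ^m_{θ φ}
  = (0) - (-1/sin(θ)^2) + (0) - (1/tan(θ)^2) = 1
R_{θθ} = R^θ_{θ θ θ} + R^φ_{θ φ θ} = (0) + (1) = 1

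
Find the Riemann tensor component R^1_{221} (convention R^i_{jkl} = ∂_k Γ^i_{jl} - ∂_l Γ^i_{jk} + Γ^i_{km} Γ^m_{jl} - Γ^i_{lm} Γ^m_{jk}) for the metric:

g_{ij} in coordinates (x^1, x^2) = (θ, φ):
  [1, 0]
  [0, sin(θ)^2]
Non-zero Christoffel symbols (Γ^k_{ij} = Γ^k_{ji}):
Γ^θ_{φ φ} = -sin(2*θ)/2
Γ^φ_{θ φ} = 1/tan(θ)
R^θ_{φ φ θ} = ∂_φ Γ^θ_{φ θ} - ∂_θ Γ^θ_{φ φ} + Γ^θ_{φ m} Γ^m_{φ θ} - Γ^θ_{θ m} Γ^m_{φ φ}
  = (0) - (-cos(2*θ)) + (-cos(θ)^2) - (0) = -sin(θ)^2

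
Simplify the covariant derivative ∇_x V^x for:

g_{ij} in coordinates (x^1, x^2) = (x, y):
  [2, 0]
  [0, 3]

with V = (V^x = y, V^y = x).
All Christoffel symbols are zero.
∇_x V^x = ∂_x V^x + Γ^x_{x j} V^j
  = (0) + (0)(y) + (0)(x)
  = 0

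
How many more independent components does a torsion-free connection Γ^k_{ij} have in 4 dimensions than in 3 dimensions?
Independent components in n dimensions: n × n(n+1)/2 = n^2(n+1)/2.
4D: 4 × 10 = 40
3D: 3 × 6 = 18
Difference = 40 - 18 = 22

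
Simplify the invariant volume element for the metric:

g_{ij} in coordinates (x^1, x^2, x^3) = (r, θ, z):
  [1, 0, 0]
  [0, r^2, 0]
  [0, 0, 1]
det(g) = r^2
√|det(g)| = r
Volume element: dV = r dr dθ dz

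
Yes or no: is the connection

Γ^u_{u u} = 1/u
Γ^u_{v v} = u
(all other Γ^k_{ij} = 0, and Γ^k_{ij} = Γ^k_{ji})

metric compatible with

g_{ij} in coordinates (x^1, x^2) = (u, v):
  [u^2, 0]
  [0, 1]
Using ∇_k g_{ij} = ∂_k g_{ij} - Γ^m_{ki} g_{mj} - Γ^m_{kj} g_{im}:
∇_v g_{uv} = (0) - (0) - (u^3) = -u^3 ≠ 0
So the connection is not metric compatible (it is not the Levi-Civita connection).
No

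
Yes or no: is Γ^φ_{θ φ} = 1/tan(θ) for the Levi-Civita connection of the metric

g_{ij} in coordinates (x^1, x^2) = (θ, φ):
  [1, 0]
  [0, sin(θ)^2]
Γ^φ_{θ φ} = (1/2) g^{φφ} (∂_θ g_{φφ} + ∂_φ g_{φθ} - ∂_φ g_{θφ}) = (1/2)(1/sin(θ)^2)((sin(2*θ)) + (0) - (0)) = 1/tan(θ)
This equals the proposed value 1/tan(θ).
Yes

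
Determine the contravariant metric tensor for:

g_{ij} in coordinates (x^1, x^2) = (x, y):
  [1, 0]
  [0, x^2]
The metric is diagonal, so g^{ij} is diagonal with entries 1/g_{ii}: diag(1, 1/(x^2)).
g^{ij}:
  [1, 0]
  [0, 1/x^2]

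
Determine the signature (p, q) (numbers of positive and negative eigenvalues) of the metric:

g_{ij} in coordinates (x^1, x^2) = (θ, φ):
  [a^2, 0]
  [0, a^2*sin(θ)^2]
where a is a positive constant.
The metric is diagonal, so its eigenvalues are the diagonal entries: a^2, a^2*sin(θ)^2 (at a generic point, where coordinate-dependent entries are positive).
2 positive, 0 negative.
(2, 0) - Riemannian (positive definite)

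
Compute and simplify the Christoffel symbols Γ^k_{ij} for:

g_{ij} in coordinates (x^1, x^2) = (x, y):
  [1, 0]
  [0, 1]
Using Γ^k_{ij} = (1/2) g^{km} (∂_i g_{mj} + ∂_j g_{mi} - ∂_m g_{ij}); the metric is diagonal, so only the m = k term contributes.
Every metric component is constant, so all ∂_m g_{ij} = 0 and every Christoffel symbol vanishes.
All Christoffel symbols are zero.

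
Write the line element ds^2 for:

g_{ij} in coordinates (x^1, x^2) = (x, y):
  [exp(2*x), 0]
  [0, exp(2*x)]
ds^2 = g_{ij} dx^i dx^j; only the non-zero components contribute.
ds^2 = exp(2*x) dx^2 + exp(2*x) dy^2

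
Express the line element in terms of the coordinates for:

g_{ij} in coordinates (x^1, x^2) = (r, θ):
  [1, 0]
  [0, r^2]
ds^2 = g_{ij} dx^i dx^j; only the non-zero components contribute.
ds^2 = dr^2 + r^2 dθ^2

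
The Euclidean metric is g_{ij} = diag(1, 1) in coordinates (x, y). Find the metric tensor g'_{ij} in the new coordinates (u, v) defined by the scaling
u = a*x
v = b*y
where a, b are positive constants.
Invert the transformation: x = u/a, y = v/b
g'_{ij} = (∂x^k/∂x'^i)(∂x^l/∂x'^j) g_{kl}; with g_{kl} = δ_{kl} this is Σ_k (∂x^k/∂x'^i)(∂x^k/∂x'^j).
Jacobian: ∂x/∂u = 1/a, ∂x/∂v = 0, ∂y/∂u = 0, ∂y/∂v = 1/b
g'_{uu} = (1/a)(1/a) + (0)(0) = 1/a^2
g'_{uv} = (1/a)(0) + (0)(1/b) = 0
g'_{vv} = (0)(0) + (1/b)(1/b) = 1/b^2
g'_{ij} = diag(1/a^2, 1/b^2)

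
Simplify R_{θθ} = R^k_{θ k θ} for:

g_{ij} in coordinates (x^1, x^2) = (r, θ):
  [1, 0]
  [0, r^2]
Non-zero Christoffel symbols (Γ^k_{ij} = Γ^k_{ji}):
Γ^r_{θ θ} = -r
Γ^θ_{r θ} = 1/r
R^r_{θ r θ} = ∂_r Γ^r_{θ θ} - ∂_θ Γ^r_{θ r} + Γ^r_{r m} Γ^m_{θ θ} - Γ^r_{θ m} Γ^m_{θ r}
  = (-1) - (0) + (0) - (-1) = 0
R^θ_{θ θ θ} = 0 (a repeated index in an antisymmetric pair)
R_{θθ} = R^r_{θ r θ} + R^θ_{θ θ θ} = (0) + (0) = 0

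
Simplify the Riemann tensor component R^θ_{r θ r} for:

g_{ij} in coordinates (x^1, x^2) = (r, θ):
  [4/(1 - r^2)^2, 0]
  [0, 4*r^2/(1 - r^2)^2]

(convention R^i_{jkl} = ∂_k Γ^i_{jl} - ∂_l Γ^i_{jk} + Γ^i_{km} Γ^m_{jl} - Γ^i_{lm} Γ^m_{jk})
Non-zero Christoffel symbols (Γ^k_{ij} = Γ^k_{ji}):
Γ^r_{r r} = 2*r/(1 - r^2)
Γ^r_{θ θ} = (r^3 + r)/(r^2 - 1)
Γ^θ_{r θ} = (-r^2 - 1)/(r^3 - r)
R^θ_{r θ r} = ∂_θ Γ^θ_{r r} - ∂_r Γ^θ_{r θ} + Γ^θ_{θ m} Γ^m_{r r} - Γ^θ_{r m} Γ^m_{r θ}
  = (0) - ((r^4 + 4*r^2 - 1)/(r^3 - r)^2) + (2*(r^2 + 1)/(r^2 - 1)^2) - ((r^2 + 1)^2/(r^3 - r)^2) = -4/(r^2 - 1)^2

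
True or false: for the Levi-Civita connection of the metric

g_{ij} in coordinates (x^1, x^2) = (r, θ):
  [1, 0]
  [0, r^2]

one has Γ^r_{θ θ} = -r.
Γ^r_{θ θ} = (1/2) g^{rr} (∂_θ g_{rθ} + ∂_θ g_{rθ} - ∂_r g_{θθ}) = (1/2)(1)((0) + (0) - (2*r)) = -r
This equals the proposed value -r.
True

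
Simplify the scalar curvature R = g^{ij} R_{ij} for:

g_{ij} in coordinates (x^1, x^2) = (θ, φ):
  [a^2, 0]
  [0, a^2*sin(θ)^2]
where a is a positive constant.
Non-zero Christoffel symbols (Γ^k_{ij} = Γ^k_{ji}):
Γ^θ_{φ φ} = -sin(2*θ)/2
Γ^φ_{θ φ} = 1/tan(θ)
Ricci tensor (R_{ij} = R^k_{ikj}): R_{θθ} = 1, R_{θφ} = 0, R_{φφ} = sin(θ)^2
Inverse metric: g^{θθ} = 1/a^2, g^{φφ} = 1/(a^2*sin(θ)^2)
R = g^{ij} R_{ij} = (1/a^2)(1) + (1/(a^2*sin(θ)^2))(sin(θ)^2) = 2/a^2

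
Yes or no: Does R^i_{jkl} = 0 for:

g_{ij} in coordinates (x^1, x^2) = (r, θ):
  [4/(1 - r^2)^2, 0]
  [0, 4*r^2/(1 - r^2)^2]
Non-zero Christoffel symbols:
Γ^r_{r r} = 2*r/(1 - r^2)
Γ^r_{θ θ} = (r^3 + r)/(r^2 - 1)
Γ^θ_{r θ} = (-r^2 - 1)/(r^3 - r)
Ricci tensor: R_{rr} = -4/(r^2 - 1)^2, R_{rθ} = 0, R_{θθ} = -4*r^2/(r^2 - 1)^2
The Ricci tensor is non-zero, so the Riemann tensor is non-zero: not flat.
No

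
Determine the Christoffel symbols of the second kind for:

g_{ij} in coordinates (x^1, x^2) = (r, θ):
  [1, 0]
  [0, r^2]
Using Γ^k_{ij} = (1/2) g^{km} (∂_i g_{mj} + ∂_j g_{mi} - ∂_m g_{ij}); the metric is diagonal, so only the m = k term contributes.
Non-zero symbols (using the symmetry Γ^k_{ij} = Γ^k_{ji}):
Γ^r_{θ θ} = (1/2) g^{rr} (∂_θ g_{rθ} + ∂_θ g_{rθ} - ∂_r g_{θθ}) = (1/2)(1)((0) + (0) - (2*r)) = -r
Γ^θ_{r θ} = (1/2) g^{θθ} (∂_r g_{θθ} + ∂_θ g_{θr} - ∂_θ g_{rθ}) = (1/2)(1/r^2)((2*r) + (0) - (0)) = 1/r
All other Christoffel symbols are zero.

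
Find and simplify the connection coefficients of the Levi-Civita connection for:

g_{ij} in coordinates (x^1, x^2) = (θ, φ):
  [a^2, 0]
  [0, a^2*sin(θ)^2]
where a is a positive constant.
Using Γ^k_{ij} = (1/2) g^{km} (∂_i g_{mj} + ∂_j g_{mi} - ∂_m g_{ij}); the metric is diagonal, so only the m = k term contributes.
Non-zero symbols (using the symmetry Γ^k_{ij} = Γ^k_{ji}):
Γ^θ_{φ φ} = (1/2) g^{θθ} (∂_φ g_{θφ} + ∂_φ g_{θφ} - ∂_θ g_{φφ}) = (1/2)(1/a^2)((0) + (0) - (a^2*sin(2*θ))) = -sin(2*θ)/2
Γ^φ_{θ φ} = (1/2) g^{φφ} (∂_θ g_{φφ} + ∂_φ g_{φθ} - ∂_φ g_{θφ}) = (1/2)(1/(a^2*sin(θ)^2))((a^2*sin(2*θ)) + (0) - (0)) = 1/tan(θ)
All other Christoffel symbols are zero.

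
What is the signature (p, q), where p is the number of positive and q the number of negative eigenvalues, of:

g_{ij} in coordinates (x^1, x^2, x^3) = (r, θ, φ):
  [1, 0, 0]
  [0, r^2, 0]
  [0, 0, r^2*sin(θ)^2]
The metric is diagonal, so its eigenvalues are the diagonal entries: 1, r^2, r^2*sin(θ)^2 (at a generic point, where coordinate-dependent entries are positive).
3 positive, 0 negative.
(3, 0) - Riemannian (positive definite)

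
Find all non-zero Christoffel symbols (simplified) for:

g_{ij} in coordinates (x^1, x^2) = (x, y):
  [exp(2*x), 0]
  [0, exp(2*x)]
Using Γ^k_{ij} = (1/2) g^{km} (∂_i g_{mj} + ∂_j g_{mi} - ∂_m g_{ij}); the metric is diagonal, so only the m = k term contributes.
Non-zero symbols (using the symmetry Γ^k_{ij} = Γ^k_{ji}):
Γ^x_{x x} = (1/2) g^{xx} (∂_x g_{xx} + ∂_x g_{xx} - ∂_x g_{xx}) = (1/2)(exp(-2*x))((2*exp(2*x)) + (2*exp(2*x)) - (2*exp(2*x))) = 1
Γ^x_{y y} = (1/2) g^{xx} (∂_y g_{xy} + ∂_y g_{xy} - ∂_x g_{yy}) = (1/2)(exp(-2*x))((0) + (0) - (2*exp(2*x))) = -1
Γ^y_{x y} = (1/2) g^{yy} (∂_x g_{yy} + ∂_y g_{yx} - ∂_y g_{xy}) = (1/2)(exp(-2*x))((2*exp(2*x)) + (0) - (0)) = 1
All other Christoffel symbols are zero.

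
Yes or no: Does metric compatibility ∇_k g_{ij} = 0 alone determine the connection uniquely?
One also needs vanishing torsion; metric compatibility plus torsion-freeness singles out the Levi-Civita connection.
No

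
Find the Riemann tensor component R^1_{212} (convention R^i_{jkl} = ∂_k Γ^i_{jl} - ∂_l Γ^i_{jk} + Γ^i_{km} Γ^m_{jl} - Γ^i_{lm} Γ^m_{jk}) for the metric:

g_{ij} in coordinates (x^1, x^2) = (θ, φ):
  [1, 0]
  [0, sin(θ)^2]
Non-zero Christoffel symbols (Γ^k_{ij} = Γ^k_{ji}):
Γ^θ_{φ φ} = -sin(2*θ)/2
Γ^φ_{θ φ} = 1/tan(θ)
R^θ_{φ θ φ} = ∂_θ Γ^θ_{φ φ} - ∂_φ Γ^θ_{φ θ} + Γ^θ_{θ m} Γ^m_{φ φ} - Γ^θ_{φ m} Γ^m_{φ θ}
  = (-cos(2*θ)) - (0) + (0) - (-cos(θ)^2) = sin(θ)^2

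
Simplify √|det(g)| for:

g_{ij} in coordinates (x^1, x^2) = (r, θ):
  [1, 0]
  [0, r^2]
det(g) = r^2
√|det(g)| = r
Volume element: dV = r dr dθ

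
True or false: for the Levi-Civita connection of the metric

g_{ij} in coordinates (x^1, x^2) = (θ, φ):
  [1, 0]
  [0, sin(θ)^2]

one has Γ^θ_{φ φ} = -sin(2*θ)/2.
Γ^θ_{φ φ} = (1/2) g^{θθ} (∂_φ g_{θφ} + ∂_φ g_{θφ} - ∂_θ g_{φφ}) = (1/2)(1)((0) + (0) - (sin(2*θ))) = -sin(2*θ)/2
This equals the proposed value -sin(2*θ)/2.
True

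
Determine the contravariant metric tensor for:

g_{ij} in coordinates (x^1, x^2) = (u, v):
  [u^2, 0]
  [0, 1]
The metric is diagonal, so g^{ij} is diagonal with entries 1/g_{ii}: diag(1/(u^2), 1).
g^{ij}:
  [1/u^2, 0]
  [0, 1]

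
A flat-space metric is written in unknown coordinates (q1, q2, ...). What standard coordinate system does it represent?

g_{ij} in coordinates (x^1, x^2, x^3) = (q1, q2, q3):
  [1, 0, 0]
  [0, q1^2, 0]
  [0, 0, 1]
The line element ds^2 = dq1^2 + q1^2 dq2^2 + dq3^2 is dr^2 + r^2 dθ^2 + dz^2 with q1 = r, q2 = θ, q3 = z.
cylindrical coordinates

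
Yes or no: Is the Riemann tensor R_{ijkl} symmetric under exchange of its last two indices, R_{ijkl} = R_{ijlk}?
It is antisymmetric in the last pair: R_{ijkl} = -R_{ijlk}.
No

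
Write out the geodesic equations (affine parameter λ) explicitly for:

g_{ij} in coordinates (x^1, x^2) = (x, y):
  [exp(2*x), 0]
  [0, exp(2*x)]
Geodesic equation: d^2x^k/dλ^2 + Γ^k_{ij} (dx^i/dλ)(dx^j/dλ) = 0.
Non-zero Christoffel symbols:
Γ^x_{x x} = 1
Γ^x_{y y} = -1
Γ^y_{x y} = 1
Substituting (the symmetric pair Γ^k_{ij}, Γ^k_{ji} combines into a factor 2):
d^2x/dλ^2 + (dx/dλ)^2 - (dy/dλ)^2 = 0
d^2y/dλ^2 + 2 (dx/dλ)(dy/dλ) = 0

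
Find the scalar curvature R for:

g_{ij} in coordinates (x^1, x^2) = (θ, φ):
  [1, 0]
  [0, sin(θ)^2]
Non-zero Christoffel symbols (Γ^k_{ij} = Γ^k_{ji}):
Γ^θ_{φ φ} = -sin(2*θ)/2
Γ^φ_{θ φ} = 1/tan(θ)
Ricci tensor (R_{ij} = R^k_{ikj}): R_{θθ} = 1, R_{θφ} = 0, R_{φφ} = sin(θ)^2
Inverse metric: g^{θθ} = 1, g^{φφ} = 1/sin(θ)^2
R = g^{ij} R_{ij} = (1)(1) + (1/sin(θ)^2)(sin(θ)^2) = 2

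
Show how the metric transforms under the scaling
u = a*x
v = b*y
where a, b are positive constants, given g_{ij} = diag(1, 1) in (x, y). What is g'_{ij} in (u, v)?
Invert the transformation: x = u/a, y = v/b
g'_{ij} = (∂x^k/∂x'^i)(∂x^l/∂x'^j) g_{kl}; with g_{kl} = δ_{kl} this is Σ_k (∂x^k/∂x'^i)(∂x^k/∂x'^j).
Jacobian: ∂x/∂u = 1/a, ∂x/∂v = 0, ∂y/∂u = 0, ∂y/∂v = 1/b
g'_{uu} = (1/a)(1/a) + (0)(0) = 1/a^2
g'_{uv} = (1/a)(0) + (0)(1/b) = 0
g'_{vv} = (0)(0) + (1/b)(1/b) = 1/b^2
g'_{ij} = diag(1/a^2, 1/b^2)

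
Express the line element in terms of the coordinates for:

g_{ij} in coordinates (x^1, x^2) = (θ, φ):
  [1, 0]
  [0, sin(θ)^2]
ds^2 = g_{ij} dx^i dx^j; only the non-zero components contribute.
ds^2 = dθ^2 + sin(θ)^2 dφ^2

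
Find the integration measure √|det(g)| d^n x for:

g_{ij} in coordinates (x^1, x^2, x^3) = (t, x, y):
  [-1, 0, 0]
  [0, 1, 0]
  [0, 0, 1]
det(g) = -1
√|det(g)| = 1
Volume element: dV = 1 dt dx dy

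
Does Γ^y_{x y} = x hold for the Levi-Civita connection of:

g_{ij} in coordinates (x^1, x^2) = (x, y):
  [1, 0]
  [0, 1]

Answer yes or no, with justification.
Γ^y_{x y} = (1/2) g^{yy} (∂_x g_{yy} + ∂_y g_{yx} - ∂_y g_{xy}) = (1/2)(1)((0) + (0) - (0)) = 0
This differs from the proposed value x.
No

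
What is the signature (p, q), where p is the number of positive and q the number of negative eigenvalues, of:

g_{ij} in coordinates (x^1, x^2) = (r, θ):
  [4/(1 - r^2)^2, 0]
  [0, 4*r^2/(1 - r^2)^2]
The metric is diagonal, so its eigenvalues are the diagonal entries: 4/(1 - r^2)^2, 4*r^2/(1 - r^2)^2 (at a generic point, where coordinate-dependent entries are positive).
2 positive, 0 negative.
(2, 0) - Riemannian (positive definite)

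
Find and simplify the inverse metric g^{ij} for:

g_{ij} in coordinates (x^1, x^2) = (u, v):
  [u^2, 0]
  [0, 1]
The metric is diagonal, so g^{ij} is diagonal with entries 1/g_{ii}: diag(1/(u^2), 1).
g^{ij}:
  [1/u^2, 0]
  [0, 1]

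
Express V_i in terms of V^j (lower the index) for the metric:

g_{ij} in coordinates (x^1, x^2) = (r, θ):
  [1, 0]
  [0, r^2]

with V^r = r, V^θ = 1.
V_i = g_{ij} V^j:
V_r = (1)(r) + (0)(1) = r
V_θ = (0)(r) + (r^2)(1) = r^2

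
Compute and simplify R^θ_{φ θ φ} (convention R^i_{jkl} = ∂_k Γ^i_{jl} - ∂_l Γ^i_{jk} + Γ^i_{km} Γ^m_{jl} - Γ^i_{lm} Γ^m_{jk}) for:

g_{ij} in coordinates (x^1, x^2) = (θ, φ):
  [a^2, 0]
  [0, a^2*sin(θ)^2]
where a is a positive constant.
Non-zero Christoffel symbols (Γ^k_{ij} = Γ^k_{ji}):
Γ^θ_{φ φ} = -sin(2*θ)/2
Γ^φ_{θ φ} = 1/tan(θ)
R^θ_{φ θ φ} = ∂_θ Γ^θ_{φ φ} - ∂_φ Γ^θ_{φ θ} + Γ^θ_{θ m} Γ^m_{φ φ} - Γ^θ_{φ m} Γ^m_{φ θ}
  = (-cos(2*θ)) - (0) + (0) - (-cos(θ)^2) = sin(θ)^2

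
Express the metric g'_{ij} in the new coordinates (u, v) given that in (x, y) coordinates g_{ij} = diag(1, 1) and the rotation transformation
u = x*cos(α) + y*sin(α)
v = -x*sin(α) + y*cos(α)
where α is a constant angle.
Invert the transformation: x = u*cos(α) - v*sin(α), y = u*sin(α) + v*cos(α)
g'_{ij} = (∂x^k/∂x'^i)(∂x^l/∂x'^j) g_{kl}; with g_{kl} = δ_{kl} this is Σ_k (∂x^k/∂x'^i)(∂x^k/∂x'^j).
Jacobian: ∂x/∂u = cos(α), ∂x/∂v = -sin(α), ∂y/∂u = sin(α), ∂y/∂v = cos(α)
g'_{uu} = (cos(α))(cos(α)) + (sin(α))(sin(α)) = 1
g'_{uv} = (cos(α))(-sin(α)) + (sin(α))(cos(α)) = 0
g'_{vv} = (-sin(α))(-sin(α)) + (cos(α))(cos(α)) = 1
g'_{ij} = diag(1, 1)
The Euclidean metric is invariant under rotations.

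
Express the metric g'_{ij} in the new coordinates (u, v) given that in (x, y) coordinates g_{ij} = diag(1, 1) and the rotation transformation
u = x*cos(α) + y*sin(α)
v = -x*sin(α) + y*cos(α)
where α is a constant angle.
Invert the transformation: x = u*cos(α) - v*sin(α), y = u*sin(α) + v*cos(α)
g'_{ij} = (∂x^k/∂x'^i)(∂x^l/∂x'^j) g_{kl}; with g_{kl} = δ_{kl} this is Σ_k (∂x^k/∂x'^i)(∂x^k/∂x'^j).
Jacobian: ∂x/∂u = cos(α), ∂x/∂v = -sin(α), ∂y/∂u = sin(α), ∂y/∂v = cos(α)
g'_{uu} = (cos(α))(cos(α)) + (sin(α))(sin(α)) = 1
g'_{uv} = (cos(α))(-sin(α)) + (sin(α))(cos(α)) = 0
g'_{vv} = (-sin(α))(-sin(α)) + (cos(α))(cos(α)) = 1
g'_{ij} = diag(1, 1)
The Euclidean metric is invariant under rotations.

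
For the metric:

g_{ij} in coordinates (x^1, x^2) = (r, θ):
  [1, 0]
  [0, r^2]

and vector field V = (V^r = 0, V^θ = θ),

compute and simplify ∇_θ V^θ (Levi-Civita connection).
Non-zero Christoffel symbols:
Γ^r_{θ θ} = -r
Γ^θ_{r θ} = 1/r
∇_θ V^θ = ∂_θ V^θ + Γ^θ_{θ j} V^j
  = (1) + (1/r)(0) + (0)(θ)
  = 1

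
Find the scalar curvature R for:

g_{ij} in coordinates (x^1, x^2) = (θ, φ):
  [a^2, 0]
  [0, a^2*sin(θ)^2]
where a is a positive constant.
Non-zero Christoffel symbols (Γ^k_{ij} = Γ^k_{ji}):
Γ^θ_{φ φ} = -sin(2*θ)/2
Γ^φ_{θ φ} = 1/tan(θ)
Ricci tensor (R_{ij} = R^k_{ikj}): R_{θθ} = 1, R_{θφ} = 0, R_{φφ} = sin(θ)^2
Inverse metric: g^{θθ} = 1/a^2, g^{φφ} = 1/(a^2*sin(θ)^2)
R = g^{ij} R_{ij} = (1/a^2)(1) + (1/(a^2*sin(θ)^2))(sin(θ)^2) = 2/a^2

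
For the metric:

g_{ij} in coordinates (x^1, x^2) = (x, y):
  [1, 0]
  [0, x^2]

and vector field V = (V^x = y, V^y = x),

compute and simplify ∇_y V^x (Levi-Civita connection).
Non-zero Christoffel symbols:
Γ^x_{y y} = -x
Γ^y_{x y} = 1/x
∇_y V^x = ∂_y V^x + Γ^x_{y j} V^j
  = (1) + (0)(y) + (-x)(x)
  = 1 - x^2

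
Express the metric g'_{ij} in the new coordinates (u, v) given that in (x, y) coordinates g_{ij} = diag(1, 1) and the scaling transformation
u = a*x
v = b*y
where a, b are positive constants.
Invert the transformation: x = u/a, y = v/b
g'_{ij} = (∂x^k/∂x'^i)(∂x^l/∂x'^j) g_{kl}; with g_{kl} = δ_{kl} this is Σ_k (∂x^k/∂x'^i)(∂x^k/∂x'^j).
Jacobian: ∂x/∂u = 1/a, ∂x/∂v = 0, ∂y/∂u = 0, ∂y/∂v = 1/b
g'_{uu} = (1/a)(1/a) + (0)(0) = 1/a^2
g'_{uv} = (1/a)(0) + (0)(1/b) = 0
g'_{vv} = (0)(0) + (1/b)(1/b) = 1/b^2
g'_{ij} = diag(1/a^2, 1/b^2)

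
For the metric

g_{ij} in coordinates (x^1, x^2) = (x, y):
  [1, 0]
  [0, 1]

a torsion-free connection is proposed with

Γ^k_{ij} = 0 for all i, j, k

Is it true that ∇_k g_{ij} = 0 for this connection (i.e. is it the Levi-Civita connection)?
Using ∇_k g_{ij} = ∂_k g_{ij} - Γ^m_{ki} g_{mj} - Γ^m_{kj} g_{im}:
e.g. ∇_x g_{yy} = (0) - (0) - (0) = 0
Every component ∇_k g_{ij} vanishes: the connection is metric compatible.
Yes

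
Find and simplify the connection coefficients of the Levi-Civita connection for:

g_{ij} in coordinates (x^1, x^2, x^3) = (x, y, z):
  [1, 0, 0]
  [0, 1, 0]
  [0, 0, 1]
Using Γ^k_{ij} = (1/2) g^{km} (∂_i g_{mj} + ∂_j g_{mi} - ∂_m g_{ij}); the metric is diagonal, so only the m = k term contributes.
Every metric component is constant, so all ∂_m g_{ij} = 0 and every Christoffel symbol vanishes.
All Christoffel symbols are zero.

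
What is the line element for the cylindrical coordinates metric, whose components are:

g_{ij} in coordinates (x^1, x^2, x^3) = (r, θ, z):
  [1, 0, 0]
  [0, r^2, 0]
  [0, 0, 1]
ds^2 = g_{ij} dx^i dx^j; only the non-zero components contribute.
ds^2 = dr^2 + r^2 dθ^2 + dz^2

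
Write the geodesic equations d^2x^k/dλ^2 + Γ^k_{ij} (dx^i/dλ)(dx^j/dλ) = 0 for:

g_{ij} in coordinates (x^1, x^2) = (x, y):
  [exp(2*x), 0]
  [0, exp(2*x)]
Geodesic equation: d^2x^k/dλ^2 + Γ^k_{ij} (dx^i/dλ)(dx^j/dλ) = 0.
Non-zero Christoffel symbols:
Γ^x_{x x} = 1
Γ^x_{y y} = -1
Γ^y_{x y} = 1
Substituting (the symmetric pair Γ^k_{ij}, Γ^k_{ji} combines into a factor 2):
d^2x/dλ^2 + (dx/dλ)^2 - (dy/dλ)^2 = 0
d^2y/dλ^2 + 2 (dx/dλ)(dy/dλ) = 0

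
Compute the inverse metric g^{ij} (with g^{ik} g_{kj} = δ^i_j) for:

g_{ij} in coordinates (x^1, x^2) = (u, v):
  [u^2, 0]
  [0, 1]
The metric is diagonal, so g^{ij} is diagonal with entries 1/g_{ii}: diag(1/(u^2), 1).
g^{ij}:
  [1/u^2, 0]
  [0, 1]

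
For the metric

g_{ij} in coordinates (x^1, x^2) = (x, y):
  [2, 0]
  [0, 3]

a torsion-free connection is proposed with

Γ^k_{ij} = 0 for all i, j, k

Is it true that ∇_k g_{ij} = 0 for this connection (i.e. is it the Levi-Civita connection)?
Using ∇_k g_{ij} = ∂_k g_{ij} - Γ^m_{ki} g_{mj} - Γ^m_{kj} g_{im}:
e.g. ∇_y g_{yy} = (0) - (0) - (0) = 0
Every component ∇_k g_{ij} vanishes: the connection is metric compatible.
Yes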